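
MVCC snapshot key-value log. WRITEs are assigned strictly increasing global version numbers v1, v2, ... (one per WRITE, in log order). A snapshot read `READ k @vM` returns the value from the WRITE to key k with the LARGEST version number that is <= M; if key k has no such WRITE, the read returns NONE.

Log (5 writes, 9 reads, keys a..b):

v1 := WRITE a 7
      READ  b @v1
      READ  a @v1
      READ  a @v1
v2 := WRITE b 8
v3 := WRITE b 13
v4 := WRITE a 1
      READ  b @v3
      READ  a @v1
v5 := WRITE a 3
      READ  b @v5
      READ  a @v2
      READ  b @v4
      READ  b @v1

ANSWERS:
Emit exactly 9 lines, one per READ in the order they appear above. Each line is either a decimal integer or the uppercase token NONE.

v1: WRITE a=7  (a history now [(1, 7)])
READ b @v1: history=[] -> no version <= 1 -> NONE
READ a @v1: history=[(1, 7)] -> pick v1 -> 7
READ a @v1: history=[(1, 7)] -> pick v1 -> 7
v2: WRITE b=8  (b history now [(2, 8)])
v3: WRITE b=13  (b history now [(2, 8), (3, 13)])
v4: WRITE a=1  (a history now [(1, 7), (4, 1)])
READ b @v3: history=[(2, 8), (3, 13)] -> pick v3 -> 13
READ a @v1: history=[(1, 7), (4, 1)] -> pick v1 -> 7
v5: WRITE a=3  (a history now [(1, 7), (4, 1), (5, 3)])
READ b @v5: history=[(2, 8), (3, 13)] -> pick v3 -> 13
READ a @v2: history=[(1, 7), (4, 1), (5, 3)] -> pick v1 -> 7
READ b @v4: history=[(2, 8), (3, 13)] -> pick v3 -> 13
READ b @v1: history=[(2, 8), (3, 13)] -> no version <= 1 -> NONE

Answer: NONE
7
7
13
7
13
7
13
NONE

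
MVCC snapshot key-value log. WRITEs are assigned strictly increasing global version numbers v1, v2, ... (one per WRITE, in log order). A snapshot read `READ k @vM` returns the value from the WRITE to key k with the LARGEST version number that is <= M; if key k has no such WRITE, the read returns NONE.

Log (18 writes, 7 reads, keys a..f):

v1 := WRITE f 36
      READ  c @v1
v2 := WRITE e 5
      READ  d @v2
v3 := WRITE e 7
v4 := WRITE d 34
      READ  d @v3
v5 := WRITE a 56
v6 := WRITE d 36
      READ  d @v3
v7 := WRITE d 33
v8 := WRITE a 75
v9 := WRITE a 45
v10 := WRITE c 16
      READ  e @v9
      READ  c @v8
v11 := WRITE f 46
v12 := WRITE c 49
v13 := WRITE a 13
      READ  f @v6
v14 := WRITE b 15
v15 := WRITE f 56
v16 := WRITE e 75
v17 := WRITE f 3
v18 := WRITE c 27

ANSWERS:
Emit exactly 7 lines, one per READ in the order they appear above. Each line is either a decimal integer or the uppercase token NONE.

Answer: NONE
NONE
NONE
NONE
7
NONE
36

Derivation:
v1: WRITE f=36  (f history now [(1, 36)])
READ c @v1: history=[] -> no version <= 1 -> NONE
v2: WRITE e=5  (e history now [(2, 5)])
READ d @v2: history=[] -> no version <= 2 -> NONE
v3: WRITE e=7  (e history now [(2, 5), (3, 7)])
v4: WRITE d=34  (d history now [(4, 34)])
READ d @v3: history=[(4, 34)] -> no version <= 3 -> NONE
v5: WRITE a=56  (a history now [(5, 56)])
v6: WRITE d=36  (d history now [(4, 34), (6, 36)])
READ d @v3: history=[(4, 34), (6, 36)] -> no version <= 3 -> NONE
v7: WRITE d=33  (d history now [(4, 34), (6, 36), (7, 33)])
v8: WRITE a=75  (a history now [(5, 56), (8, 75)])
v9: WRITE a=45  (a history now [(5, 56), (8, 75), (9, 45)])
v10: WRITE c=16  (c history now [(10, 16)])
READ e @v9: history=[(2, 5), (3, 7)] -> pick v3 -> 7
READ c @v8: history=[(10, 16)] -> no version <= 8 -> NONE
v11: WRITE f=46  (f history now [(1, 36), (11, 46)])
v12: WRITE c=49  (c history now [(10, 16), (12, 49)])
v13: WRITE a=13  (a history now [(5, 56), (8, 75), (9, 45), (13, 13)])
READ f @v6: history=[(1, 36), (11, 46)] -> pick v1 -> 36
v14: WRITE b=15  (b history now [(14, 15)])
v15: WRITE f=56  (f history now [(1, 36), (11, 46), (15, 56)])
v16: WRITE e=75  (e history now [(2, 5), (3, 7), (16, 75)])
v17: WRITE f=3  (f history now [(1, 36), (11, 46), (15, 56), (17, 3)])
v18: WRITE c=27  (c history now [(10, 16), (12, 49), (18, 27)])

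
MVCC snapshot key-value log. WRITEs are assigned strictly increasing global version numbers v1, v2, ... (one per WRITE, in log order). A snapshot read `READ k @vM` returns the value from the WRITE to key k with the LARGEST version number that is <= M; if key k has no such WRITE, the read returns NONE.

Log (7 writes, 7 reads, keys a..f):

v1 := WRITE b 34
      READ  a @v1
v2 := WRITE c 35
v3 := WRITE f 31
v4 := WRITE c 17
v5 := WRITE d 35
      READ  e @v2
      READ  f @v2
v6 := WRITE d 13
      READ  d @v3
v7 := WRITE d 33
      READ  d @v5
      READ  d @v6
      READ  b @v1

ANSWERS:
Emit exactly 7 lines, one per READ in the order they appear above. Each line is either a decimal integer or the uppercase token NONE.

Answer: NONE
NONE
NONE
NONE
35
13
34

Derivation:
v1: WRITE b=34  (b history now [(1, 34)])
READ a @v1: history=[] -> no version <= 1 -> NONE
v2: WRITE c=35  (c history now [(2, 35)])
v3: WRITE f=31  (f history now [(3, 31)])
v4: WRITE c=17  (c history now [(2, 35), (4, 17)])
v5: WRITE d=35  (d history now [(5, 35)])
READ e @v2: history=[] -> no version <= 2 -> NONE
READ f @v2: history=[(3, 31)] -> no version <= 2 -> NONE
v6: WRITE d=13  (d history now [(5, 35), (6, 13)])
READ d @v3: history=[(5, 35), (6, 13)] -> no version <= 3 -> NONE
v7: WRITE d=33  (d history now [(5, 35), (6, 13), (7, 33)])
READ d @v5: history=[(5, 35), (6, 13), (7, 33)] -> pick v5 -> 35
READ d @v6: history=[(5, 35), (6, 13), (7, 33)] -> pick v6 -> 13
READ b @v1: history=[(1, 34)] -> pick v1 -> 34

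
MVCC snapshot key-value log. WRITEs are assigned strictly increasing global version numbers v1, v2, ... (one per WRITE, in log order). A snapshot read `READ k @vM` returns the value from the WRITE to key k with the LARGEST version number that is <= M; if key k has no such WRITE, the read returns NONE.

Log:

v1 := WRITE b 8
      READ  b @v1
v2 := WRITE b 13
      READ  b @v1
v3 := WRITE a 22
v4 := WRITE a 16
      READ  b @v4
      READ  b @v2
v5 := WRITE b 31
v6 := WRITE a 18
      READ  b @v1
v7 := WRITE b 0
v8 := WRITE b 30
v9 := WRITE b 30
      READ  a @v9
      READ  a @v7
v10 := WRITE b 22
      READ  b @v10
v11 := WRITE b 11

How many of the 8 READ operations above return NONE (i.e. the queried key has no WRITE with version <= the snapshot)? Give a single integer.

v1: WRITE b=8  (b history now [(1, 8)])
READ b @v1: history=[(1, 8)] -> pick v1 -> 8
v2: WRITE b=13  (b history now [(1, 8), (2, 13)])
READ b @v1: history=[(1, 8), (2, 13)] -> pick v1 -> 8
v3: WRITE a=22  (a history now [(3, 22)])
v4: WRITE a=16  (a history now [(3, 22), (4, 16)])
READ b @v4: history=[(1, 8), (2, 13)] -> pick v2 -> 13
READ b @v2: history=[(1, 8), (2, 13)] -> pick v2 -> 13
v5: WRITE b=31  (b history now [(1, 8), (2, 13), (5, 31)])
v6: WRITE a=18  (a history now [(3, 22), (4, 16), (6, 18)])
READ b @v1: history=[(1, 8), (2, 13), (5, 31)] -> pick v1 -> 8
v7: WRITE b=0  (b history now [(1, 8), (2, 13), (5, 31), (7, 0)])
v8: WRITE b=30  (b history now [(1, 8), (2, 13), (5, 31), (7, 0), (8, 30)])
v9: WRITE b=30  (b history now [(1, 8), (2, 13), (5, 31), (7, 0), (8, 30), (9, 30)])
READ a @v9: history=[(3, 22), (4, 16), (6, 18)] -> pick v6 -> 18
READ a @v7: history=[(3, 22), (4, 16), (6, 18)] -> pick v6 -> 18
v10: WRITE b=22  (b history now [(1, 8), (2, 13), (5, 31), (7, 0), (8, 30), (9, 30), (10, 22)])
READ b @v10: history=[(1, 8), (2, 13), (5, 31), (7, 0), (8, 30), (9, 30), (10, 22)] -> pick v10 -> 22
v11: WRITE b=11  (b history now [(1, 8), (2, 13), (5, 31), (7, 0), (8, 30), (9, 30), (10, 22), (11, 11)])
Read results in order: ['8', '8', '13', '13', '8', '18', '18', '22']
NONE count = 0

Answer: 0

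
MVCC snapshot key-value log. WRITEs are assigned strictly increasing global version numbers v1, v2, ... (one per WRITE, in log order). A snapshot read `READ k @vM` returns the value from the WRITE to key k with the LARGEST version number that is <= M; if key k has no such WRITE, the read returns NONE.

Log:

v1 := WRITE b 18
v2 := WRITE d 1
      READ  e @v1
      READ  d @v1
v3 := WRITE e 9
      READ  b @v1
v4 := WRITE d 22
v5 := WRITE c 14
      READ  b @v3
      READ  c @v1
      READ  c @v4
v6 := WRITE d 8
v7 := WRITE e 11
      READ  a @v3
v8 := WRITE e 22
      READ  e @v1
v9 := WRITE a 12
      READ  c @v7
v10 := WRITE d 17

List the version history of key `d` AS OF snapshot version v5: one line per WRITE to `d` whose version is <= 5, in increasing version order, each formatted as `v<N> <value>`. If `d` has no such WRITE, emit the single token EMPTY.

Scan writes for key=d with version <= 5:
  v1 WRITE b 18 -> skip
  v2 WRITE d 1 -> keep
  v3 WRITE e 9 -> skip
  v4 WRITE d 22 -> keep
  v5 WRITE c 14 -> skip
  v6 WRITE d 8 -> drop (> snap)
  v7 WRITE e 11 -> skip
  v8 WRITE e 22 -> skip
  v9 WRITE a 12 -> skip
  v10 WRITE d 17 -> drop (> snap)
Collected: [(2, 1), (4, 22)]

Answer: v2 1
v4 22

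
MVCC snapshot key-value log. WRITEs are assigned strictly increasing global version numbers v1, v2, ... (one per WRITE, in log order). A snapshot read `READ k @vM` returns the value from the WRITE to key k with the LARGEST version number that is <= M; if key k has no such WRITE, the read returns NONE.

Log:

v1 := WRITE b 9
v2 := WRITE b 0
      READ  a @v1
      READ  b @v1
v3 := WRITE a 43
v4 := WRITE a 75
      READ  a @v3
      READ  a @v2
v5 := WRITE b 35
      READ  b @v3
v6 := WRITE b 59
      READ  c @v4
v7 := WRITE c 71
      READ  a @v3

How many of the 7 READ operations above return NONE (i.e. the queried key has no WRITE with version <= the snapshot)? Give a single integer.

Answer: 3

Derivation:
v1: WRITE b=9  (b history now [(1, 9)])
v2: WRITE b=0  (b history now [(1, 9), (2, 0)])
READ a @v1: history=[] -> no version <= 1 -> NONE
READ b @v1: history=[(1, 9), (2, 0)] -> pick v1 -> 9
v3: WRITE a=43  (a history now [(3, 43)])
v4: WRITE a=75  (a history now [(3, 43), (4, 75)])
READ a @v3: history=[(3, 43), (4, 75)] -> pick v3 -> 43
READ a @v2: history=[(3, 43), (4, 75)] -> no version <= 2 -> NONE
v5: WRITE b=35  (b history now [(1, 9), (2, 0), (5, 35)])
READ b @v3: history=[(1, 9), (2, 0), (5, 35)] -> pick v2 -> 0
v6: WRITE b=59  (b history now [(1, 9), (2, 0), (5, 35), (6, 59)])
READ c @v4: history=[] -> no version <= 4 -> NONE
v7: WRITE c=71  (c history now [(7, 71)])
READ a @v3: history=[(3, 43), (4, 75)] -> pick v3 -> 43
Read results in order: ['NONE', '9', '43', 'NONE', '0', 'NONE', '43']
NONE count = 3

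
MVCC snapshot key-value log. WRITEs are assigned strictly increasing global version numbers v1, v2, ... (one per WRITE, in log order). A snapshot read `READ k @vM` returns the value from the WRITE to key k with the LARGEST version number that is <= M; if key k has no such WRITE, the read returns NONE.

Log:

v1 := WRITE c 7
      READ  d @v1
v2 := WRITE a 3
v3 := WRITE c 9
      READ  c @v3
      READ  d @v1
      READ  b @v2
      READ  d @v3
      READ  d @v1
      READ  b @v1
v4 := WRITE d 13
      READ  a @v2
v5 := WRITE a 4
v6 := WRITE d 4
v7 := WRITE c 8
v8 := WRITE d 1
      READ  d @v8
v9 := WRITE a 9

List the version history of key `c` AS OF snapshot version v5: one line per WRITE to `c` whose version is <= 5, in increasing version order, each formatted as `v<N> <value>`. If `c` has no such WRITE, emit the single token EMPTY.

Answer: v1 7
v3 9

Derivation:
Scan writes for key=c with version <= 5:
  v1 WRITE c 7 -> keep
  v2 WRITE a 3 -> skip
  v3 WRITE c 9 -> keep
  v4 WRITE d 13 -> skip
  v5 WRITE a 4 -> skip
  v6 WRITE d 4 -> skip
  v7 WRITE c 8 -> drop (> snap)
  v8 WRITE d 1 -> skip
  v9 WRITE a 9 -> skip
Collected: [(1, 7), (3, 9)]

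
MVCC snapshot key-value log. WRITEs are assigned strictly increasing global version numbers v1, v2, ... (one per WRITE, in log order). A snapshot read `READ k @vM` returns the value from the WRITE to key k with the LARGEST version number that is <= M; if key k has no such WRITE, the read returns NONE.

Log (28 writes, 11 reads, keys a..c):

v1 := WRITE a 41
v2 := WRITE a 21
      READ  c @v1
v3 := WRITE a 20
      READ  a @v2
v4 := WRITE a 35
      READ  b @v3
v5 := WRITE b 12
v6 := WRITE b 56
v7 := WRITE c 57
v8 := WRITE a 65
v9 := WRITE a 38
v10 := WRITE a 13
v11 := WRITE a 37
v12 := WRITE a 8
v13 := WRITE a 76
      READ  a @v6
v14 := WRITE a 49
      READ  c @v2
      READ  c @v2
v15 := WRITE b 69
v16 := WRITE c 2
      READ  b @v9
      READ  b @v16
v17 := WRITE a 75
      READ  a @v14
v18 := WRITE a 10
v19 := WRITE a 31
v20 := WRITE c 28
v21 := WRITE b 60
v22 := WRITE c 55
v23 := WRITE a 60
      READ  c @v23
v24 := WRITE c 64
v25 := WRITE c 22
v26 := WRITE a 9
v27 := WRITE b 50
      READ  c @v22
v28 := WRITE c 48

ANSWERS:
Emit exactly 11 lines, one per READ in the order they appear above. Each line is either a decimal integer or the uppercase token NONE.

Answer: NONE
21
NONE
35
NONE
NONE
56
69
49
55
55

Derivation:
v1: WRITE a=41  (a history now [(1, 41)])
v2: WRITE a=21  (a history now [(1, 41), (2, 21)])
READ c @v1: history=[] -> no version <= 1 -> NONE
v3: WRITE a=20  (a history now [(1, 41), (2, 21), (3, 20)])
READ a @v2: history=[(1, 41), (2, 21), (3, 20)] -> pick v2 -> 21
v4: WRITE a=35  (a history now [(1, 41), (2, 21), (3, 20), (4, 35)])
READ b @v3: history=[] -> no version <= 3 -> NONE
v5: WRITE b=12  (b history now [(5, 12)])
v6: WRITE b=56  (b history now [(5, 12), (6, 56)])
v7: WRITE c=57  (c history now [(7, 57)])
v8: WRITE a=65  (a history now [(1, 41), (2, 21), (3, 20), (4, 35), (8, 65)])
v9: WRITE a=38  (a history now [(1, 41), (2, 21), (3, 20), (4, 35), (8, 65), (9, 38)])
v10: WRITE a=13  (a history now [(1, 41), (2, 21), (3, 20), (4, 35), (8, 65), (9, 38), (10, 13)])
v11: WRITE a=37  (a history now [(1, 41), (2, 21), (3, 20), (4, 35), (8, 65), (9, 38), (10, 13), (11, 37)])
v12: WRITE a=8  (a history now [(1, 41), (2, 21), (3, 20), (4, 35), (8, 65), (9, 38), (10, 13), (11, 37), (12, 8)])
v13: WRITE a=76  (a history now [(1, 41), (2, 21), (3, 20), (4, 35), (8, 65), (9, 38), (10, 13), (11, 37), (12, 8), (13, 76)])
READ a @v6: history=[(1, 41), (2, 21), (3, 20), (4, 35), (8, 65), (9, 38), (10, 13), (11, 37), (12, 8), (13, 76)] -> pick v4 -> 35
v14: WRITE a=49  (a history now [(1, 41), (2, 21), (3, 20), (4, 35), (8, 65), (9, 38), (10, 13), (11, 37), (12, 8), (13, 76), (14, 49)])
READ c @v2: history=[(7, 57)] -> no version <= 2 -> NONE
READ c @v2: history=[(7, 57)] -> no version <= 2 -> NONE
v15: WRITE b=69  (b history now [(5, 12), (6, 56), (15, 69)])
v16: WRITE c=2  (c history now [(7, 57), (16, 2)])
READ b @v9: history=[(5, 12), (6, 56), (15, 69)] -> pick v6 -> 56
READ b @v16: history=[(5, 12), (6, 56), (15, 69)] -> pick v15 -> 69
v17: WRITE a=75  (a history now [(1, 41), (2, 21), (3, 20), (4, 35), (8, 65), (9, 38), (10, 13), (11, 37), (12, 8), (13, 76), (14, 49), (17, 75)])
READ a @v14: history=[(1, 41), (2, 21), (3, 20), (4, 35), (8, 65), (9, 38), (10, 13), (11, 37), (12, 8), (13, 76), (14, 49), (17, 75)] -> pick v14 -> 49
v18: WRITE a=10  (a history now [(1, 41), (2, 21), (3, 20), (4, 35), (8, 65), (9, 38), (10, 13), (11, 37), (12, 8), (13, 76), (14, 49), (17, 75), (18, 10)])
v19: WRITE a=31  (a history now [(1, 41), (2, 21), (3, 20), (4, 35), (8, 65), (9, 38), (10, 13), (11, 37), (12, 8), (13, 76), (14, 49), (17, 75), (18, 10), (19, 31)])
v20: WRITE c=28  (c history now [(7, 57), (16, 2), (20, 28)])
v21: WRITE b=60  (b history now [(5, 12), (6, 56), (15, 69), (21, 60)])
v22: WRITE c=55  (c history now [(7, 57), (16, 2), (20, 28), (22, 55)])
v23: WRITE a=60  (a history now [(1, 41), (2, 21), (3, 20), (4, 35), (8, 65), (9, 38), (10, 13), (11, 37), (12, 8), (13, 76), (14, 49), (17, 75), (18, 10), (19, 31), (23, 60)])
READ c @v23: history=[(7, 57), (16, 2), (20, 28), (22, 55)] -> pick v22 -> 55
v24: WRITE c=64  (c history now [(7, 57), (16, 2), (20, 28), (22, 55), (24, 64)])
v25: WRITE c=22  (c history now [(7, 57), (16, 2), (20, 28), (22, 55), (24, 64), (25, 22)])
v26: WRITE a=9  (a history now [(1, 41), (2, 21), (3, 20), (4, 35), (8, 65), (9, 38), (10, 13), (11, 37), (12, 8), (13, 76), (14, 49), (17, 75), (18, 10), (19, 31), (23, 60), (26, 9)])
v27: WRITE b=50  (b history now [(5, 12), (6, 56), (15, 69), (21, 60), (27, 50)])
READ c @v22: history=[(7, 57), (16, 2), (20, 28), (22, 55), (24, 64), (25, 22)] -> pick v22 -> 55
v28: WRITE c=48  (c history now [(7, 57), (16, 2), (20, 28), (22, 55), (24, 64), (25, 22), (28, 48)])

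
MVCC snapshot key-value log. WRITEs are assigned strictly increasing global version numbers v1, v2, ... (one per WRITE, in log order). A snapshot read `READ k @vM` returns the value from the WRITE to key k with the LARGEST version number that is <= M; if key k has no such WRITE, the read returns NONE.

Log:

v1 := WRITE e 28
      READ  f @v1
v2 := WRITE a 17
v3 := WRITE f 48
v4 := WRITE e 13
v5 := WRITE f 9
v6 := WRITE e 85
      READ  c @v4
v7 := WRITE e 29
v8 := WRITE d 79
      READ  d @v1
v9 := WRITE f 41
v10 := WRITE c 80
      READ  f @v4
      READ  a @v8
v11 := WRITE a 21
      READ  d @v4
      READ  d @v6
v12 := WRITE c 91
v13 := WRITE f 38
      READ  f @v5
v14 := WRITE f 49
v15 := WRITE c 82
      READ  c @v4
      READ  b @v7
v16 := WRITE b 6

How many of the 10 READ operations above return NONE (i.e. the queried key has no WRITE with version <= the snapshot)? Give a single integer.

v1: WRITE e=28  (e history now [(1, 28)])
READ f @v1: history=[] -> no version <= 1 -> NONE
v2: WRITE a=17  (a history now [(2, 17)])
v3: WRITE f=48  (f history now [(3, 48)])
v4: WRITE e=13  (e history now [(1, 28), (4, 13)])
v5: WRITE f=9  (f history now [(3, 48), (5, 9)])
v6: WRITE e=85  (e history now [(1, 28), (4, 13), (6, 85)])
READ c @v4: history=[] -> no version <= 4 -> NONE
v7: WRITE e=29  (e history now [(1, 28), (4, 13), (6, 85), (7, 29)])
v8: WRITE d=79  (d history now [(8, 79)])
READ d @v1: history=[(8, 79)] -> no version <= 1 -> NONE
v9: WRITE f=41  (f history now [(3, 48), (5, 9), (9, 41)])
v10: WRITE c=80  (c history now [(10, 80)])
READ f @v4: history=[(3, 48), (5, 9), (9, 41)] -> pick v3 -> 48
READ a @v8: history=[(2, 17)] -> pick v2 -> 17
v11: WRITE a=21  (a history now [(2, 17), (11, 21)])
READ d @v4: history=[(8, 79)] -> no version <= 4 -> NONE
READ d @v6: history=[(8, 79)] -> no version <= 6 -> NONE
v12: WRITE c=91  (c history now [(10, 80), (12, 91)])
v13: WRITE f=38  (f history now [(3, 48), (5, 9), (9, 41), (13, 38)])
READ f @v5: history=[(3, 48), (5, 9), (9, 41), (13, 38)] -> pick v5 -> 9
v14: WRITE f=49  (f history now [(3, 48), (5, 9), (9, 41), (13, 38), (14, 49)])
v15: WRITE c=82  (c history now [(10, 80), (12, 91), (15, 82)])
READ c @v4: history=[(10, 80), (12, 91), (15, 82)] -> no version <= 4 -> NONE
READ b @v7: history=[] -> no version <= 7 -> NONE
v16: WRITE b=6  (b history now [(16, 6)])
Read results in order: ['NONE', 'NONE', 'NONE', '48', '17', 'NONE', 'NONE', '9', 'NONE', 'NONE']
NONE count = 7

Answer: 7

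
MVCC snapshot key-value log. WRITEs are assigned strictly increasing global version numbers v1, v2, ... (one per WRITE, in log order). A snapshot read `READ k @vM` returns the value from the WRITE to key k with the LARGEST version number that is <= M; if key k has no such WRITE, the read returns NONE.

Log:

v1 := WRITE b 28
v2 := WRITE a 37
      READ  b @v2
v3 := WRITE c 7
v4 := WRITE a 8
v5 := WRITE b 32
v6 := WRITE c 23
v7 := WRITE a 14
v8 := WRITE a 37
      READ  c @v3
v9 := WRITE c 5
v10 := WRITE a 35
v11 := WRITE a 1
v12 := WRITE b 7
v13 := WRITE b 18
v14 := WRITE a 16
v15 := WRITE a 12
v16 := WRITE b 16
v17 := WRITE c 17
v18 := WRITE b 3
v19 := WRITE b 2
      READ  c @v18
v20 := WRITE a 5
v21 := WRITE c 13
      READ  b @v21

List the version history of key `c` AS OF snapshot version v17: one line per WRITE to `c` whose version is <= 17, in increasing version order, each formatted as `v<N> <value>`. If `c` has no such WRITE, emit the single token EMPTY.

Scan writes for key=c with version <= 17:
  v1 WRITE b 28 -> skip
  v2 WRITE a 37 -> skip
  v3 WRITE c 7 -> keep
  v4 WRITE a 8 -> skip
  v5 WRITE b 32 -> skip
  v6 WRITE c 23 -> keep
  v7 WRITE a 14 -> skip
  v8 WRITE a 37 -> skip
  v9 WRITE c 5 -> keep
  v10 WRITE a 35 -> skip
  v11 WRITE a 1 -> skip
  v12 WRITE b 7 -> skip
  v13 WRITE b 18 -> skip
  v14 WRITE a 16 -> skip
  v15 WRITE a 12 -> skip
  v16 WRITE b 16 -> skip
  v17 WRITE c 17 -> keep
  v18 WRITE b 3 -> skip
  v19 WRITE b 2 -> skip
  v20 WRITE a 5 -> skip
  v21 WRITE c 13 -> drop (> snap)
Collected: [(3, 7), (6, 23), (9, 5), (17, 17)]

Answer: v3 7
v6 23
v9 5
v17 17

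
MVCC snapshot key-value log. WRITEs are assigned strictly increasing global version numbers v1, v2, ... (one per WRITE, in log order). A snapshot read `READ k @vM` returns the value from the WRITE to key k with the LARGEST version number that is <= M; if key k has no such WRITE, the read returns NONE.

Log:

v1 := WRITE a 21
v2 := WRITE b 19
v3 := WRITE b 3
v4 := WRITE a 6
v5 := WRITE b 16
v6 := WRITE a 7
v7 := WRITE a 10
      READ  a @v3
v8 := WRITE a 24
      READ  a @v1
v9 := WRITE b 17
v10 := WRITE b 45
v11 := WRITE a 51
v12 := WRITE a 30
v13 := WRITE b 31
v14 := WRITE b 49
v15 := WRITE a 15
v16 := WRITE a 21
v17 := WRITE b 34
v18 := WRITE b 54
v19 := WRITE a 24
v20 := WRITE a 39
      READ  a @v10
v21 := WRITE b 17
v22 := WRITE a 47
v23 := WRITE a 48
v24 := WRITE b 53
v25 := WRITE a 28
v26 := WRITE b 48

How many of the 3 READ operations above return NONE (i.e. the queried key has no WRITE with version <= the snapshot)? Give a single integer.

Answer: 0

Derivation:
v1: WRITE a=21  (a history now [(1, 21)])
v2: WRITE b=19  (b history now [(2, 19)])
v3: WRITE b=3  (b history now [(2, 19), (3, 3)])
v4: WRITE a=6  (a history now [(1, 21), (4, 6)])
v5: WRITE b=16  (b history now [(2, 19), (3, 3), (5, 16)])
v6: WRITE a=7  (a history now [(1, 21), (4, 6), (6, 7)])
v7: WRITE a=10  (a history now [(1, 21), (4, 6), (6, 7), (7, 10)])
READ a @v3: history=[(1, 21), (4, 6), (6, 7), (7, 10)] -> pick v1 -> 21
v8: WRITE a=24  (a history now [(1, 21), (4, 6), (6, 7), (7, 10), (8, 24)])
READ a @v1: history=[(1, 21), (4, 6), (6, 7), (7, 10), (8, 24)] -> pick v1 -> 21
v9: WRITE b=17  (b history now [(2, 19), (3, 3), (5, 16), (9, 17)])
v10: WRITE b=45  (b history now [(2, 19), (3, 3), (5, 16), (9, 17), (10, 45)])
v11: WRITE a=51  (a history now [(1, 21), (4, 6), (6, 7), (7, 10), (8, 24), (11, 51)])
v12: WRITE a=30  (a history now [(1, 21), (4, 6), (6, 7), (7, 10), (8, 24), (11, 51), (12, 30)])
v13: WRITE b=31  (b history now [(2, 19), (3, 3), (5, 16), (9, 17), (10, 45), (13, 31)])
v14: WRITE b=49  (b history now [(2, 19), (3, 3), (5, 16), (9, 17), (10, 45), (13, 31), (14, 49)])
v15: WRITE a=15  (a history now [(1, 21), (4, 6), (6, 7), (7, 10), (8, 24), (11, 51), (12, 30), (15, 15)])
v16: WRITE a=21  (a history now [(1, 21), (4, 6), (6, 7), (7, 10), (8, 24), (11, 51), (12, 30), (15, 15), (16, 21)])
v17: WRITE b=34  (b history now [(2, 19), (3, 3), (5, 16), (9, 17), (10, 45), (13, 31), (14, 49), (17, 34)])
v18: WRITE b=54  (b history now [(2, 19), (3, 3), (5, 16), (9, 17), (10, 45), (13, 31), (14, 49), (17, 34), (18, 54)])
v19: WRITE a=24  (a history now [(1, 21), (4, 6), (6, 7), (7, 10), (8, 24), (11, 51), (12, 30), (15, 15), (16, 21), (19, 24)])
v20: WRITE a=39  (a history now [(1, 21), (4, 6), (6, 7), (7, 10), (8, 24), (11, 51), (12, 30), (15, 15), (16, 21), (19, 24), (20, 39)])
READ a @v10: history=[(1, 21), (4, 6), (6, 7), (7, 10), (8, 24), (11, 51), (12, 30), (15, 15), (16, 21), (19, 24), (20, 39)] -> pick v8 -> 24
v21: WRITE b=17  (b history now [(2, 19), (3, 3), (5, 16), (9, 17), (10, 45), (13, 31), (14, 49), (17, 34), (18, 54), (21, 17)])
v22: WRITE a=47  (a history now [(1, 21), (4, 6), (6, 7), (7, 10), (8, 24), (11, 51), (12, 30), (15, 15), (16, 21), (19, 24), (20, 39), (22, 47)])
v23: WRITE a=48  (a history now [(1, 21), (4, 6), (6, 7), (7, 10), (8, 24), (11, 51), (12, 30), (15, 15), (16, 21), (19, 24), (20, 39), (22, 47), (23, 48)])
v24: WRITE b=53  (b history now [(2, 19), (3, 3), (5, 16), (9, 17), (10, 45), (13, 31), (14, 49), (17, 34), (18, 54), (21, 17), (24, 53)])
v25: WRITE a=28  (a history now [(1, 21), (4, 6), (6, 7), (7, 10), (8, 24), (11, 51), (12, 30), (15, 15), (16, 21), (19, 24), (20, 39), (22, 47), (23, 48), (25, 28)])
v26: WRITE b=48  (b history now [(2, 19), (3, 3), (5, 16), (9, 17), (10, 45), (13, 31), (14, 49), (17, 34), (18, 54), (21, 17), (24, 53), (26, 48)])
Read results in order: ['21', '21', '24']
NONE count = 0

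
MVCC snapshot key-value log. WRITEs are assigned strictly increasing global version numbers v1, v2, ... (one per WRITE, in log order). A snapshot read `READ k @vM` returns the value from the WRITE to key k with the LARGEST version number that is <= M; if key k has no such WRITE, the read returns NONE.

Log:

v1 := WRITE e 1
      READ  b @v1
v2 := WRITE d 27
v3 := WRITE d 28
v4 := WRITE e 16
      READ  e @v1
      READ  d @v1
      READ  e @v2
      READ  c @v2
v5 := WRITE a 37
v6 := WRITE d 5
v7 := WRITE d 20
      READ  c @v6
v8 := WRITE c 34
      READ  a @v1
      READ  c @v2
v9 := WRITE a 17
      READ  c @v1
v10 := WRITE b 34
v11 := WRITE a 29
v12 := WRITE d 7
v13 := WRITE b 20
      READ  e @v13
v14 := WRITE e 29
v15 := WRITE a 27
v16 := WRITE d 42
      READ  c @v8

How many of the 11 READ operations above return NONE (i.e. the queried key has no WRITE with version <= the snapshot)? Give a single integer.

v1: WRITE e=1  (e history now [(1, 1)])
READ b @v1: history=[] -> no version <= 1 -> NONE
v2: WRITE d=27  (d history now [(2, 27)])
v3: WRITE d=28  (d history now [(2, 27), (3, 28)])
v4: WRITE e=16  (e history now [(1, 1), (4, 16)])
READ e @v1: history=[(1, 1), (4, 16)] -> pick v1 -> 1
READ d @v1: history=[(2, 27), (3, 28)] -> no version <= 1 -> NONE
READ e @v2: history=[(1, 1), (4, 16)] -> pick v1 -> 1
READ c @v2: history=[] -> no version <= 2 -> NONE
v5: WRITE a=37  (a history now [(5, 37)])
v6: WRITE d=5  (d history now [(2, 27), (3, 28), (6, 5)])
v7: WRITE d=20  (d history now [(2, 27), (3, 28), (6, 5), (7, 20)])
READ c @v6: history=[] -> no version <= 6 -> NONE
v8: WRITE c=34  (c history now [(8, 34)])
READ a @v1: history=[(5, 37)] -> no version <= 1 -> NONE
READ c @v2: history=[(8, 34)] -> no version <= 2 -> NONE
v9: WRITE a=17  (a history now [(5, 37), (9, 17)])
READ c @v1: history=[(8, 34)] -> no version <= 1 -> NONE
v10: WRITE b=34  (b history now [(10, 34)])
v11: WRITE a=29  (a history now [(5, 37), (9, 17), (11, 29)])
v12: WRITE d=7  (d history now [(2, 27), (3, 28), (6, 5), (7, 20), (12, 7)])
v13: WRITE b=20  (b history now [(10, 34), (13, 20)])
READ e @v13: history=[(1, 1), (4, 16)] -> pick v4 -> 16
v14: WRITE e=29  (e history now [(1, 1), (4, 16), (14, 29)])
v15: WRITE a=27  (a history now [(5, 37), (9, 17), (11, 29), (15, 27)])
v16: WRITE d=42  (d history now [(2, 27), (3, 28), (6, 5), (7, 20), (12, 7), (16, 42)])
READ c @v8: history=[(8, 34)] -> pick v8 -> 34
Read results in order: ['NONE', '1', 'NONE', '1', 'NONE', 'NONE', 'NONE', 'NONE', 'NONE', '16', '34']
NONE count = 7

Answer: 7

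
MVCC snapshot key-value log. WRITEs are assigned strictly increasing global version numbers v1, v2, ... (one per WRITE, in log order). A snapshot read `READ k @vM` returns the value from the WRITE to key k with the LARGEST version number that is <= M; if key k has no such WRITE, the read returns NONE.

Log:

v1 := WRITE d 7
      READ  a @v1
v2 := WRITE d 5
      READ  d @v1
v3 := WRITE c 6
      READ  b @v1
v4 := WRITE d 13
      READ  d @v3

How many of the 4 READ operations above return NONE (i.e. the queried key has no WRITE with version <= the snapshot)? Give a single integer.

Answer: 2

Derivation:
v1: WRITE d=7  (d history now [(1, 7)])
READ a @v1: history=[] -> no version <= 1 -> NONE
v2: WRITE d=5  (d history now [(1, 7), (2, 5)])
READ d @v1: history=[(1, 7), (2, 5)] -> pick v1 -> 7
v3: WRITE c=6  (c history now [(3, 6)])
READ b @v1: history=[] -> no version <= 1 -> NONE
v4: WRITE d=13  (d history now [(1, 7), (2, 5), (4, 13)])
READ d @v3: history=[(1, 7), (2, 5), (4, 13)] -> pick v2 -> 5
Read results in order: ['NONE', '7', 'NONE', '5']
NONE count = 2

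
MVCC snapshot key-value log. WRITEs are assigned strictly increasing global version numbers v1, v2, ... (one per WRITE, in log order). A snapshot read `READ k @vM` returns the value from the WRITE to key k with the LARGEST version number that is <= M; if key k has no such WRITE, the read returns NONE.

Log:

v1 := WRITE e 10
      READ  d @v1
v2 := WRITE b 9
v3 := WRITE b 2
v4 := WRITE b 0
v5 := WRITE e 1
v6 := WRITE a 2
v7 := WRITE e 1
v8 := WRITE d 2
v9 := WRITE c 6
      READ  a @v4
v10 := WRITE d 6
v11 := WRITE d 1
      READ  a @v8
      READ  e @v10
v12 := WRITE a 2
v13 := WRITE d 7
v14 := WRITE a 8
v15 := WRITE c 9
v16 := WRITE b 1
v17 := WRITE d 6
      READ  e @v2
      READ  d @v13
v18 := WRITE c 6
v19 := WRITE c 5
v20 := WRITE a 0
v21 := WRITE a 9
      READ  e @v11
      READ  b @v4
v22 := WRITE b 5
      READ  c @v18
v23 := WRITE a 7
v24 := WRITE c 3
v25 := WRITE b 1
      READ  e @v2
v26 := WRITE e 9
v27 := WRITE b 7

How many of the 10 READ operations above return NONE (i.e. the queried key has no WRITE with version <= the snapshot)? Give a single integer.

v1: WRITE e=10  (e history now [(1, 10)])
READ d @v1: history=[] -> no version <= 1 -> NONE
v2: WRITE b=9  (b history now [(2, 9)])
v3: WRITE b=2  (b history now [(2, 9), (3, 2)])
v4: WRITE b=0  (b history now [(2, 9), (3, 2), (4, 0)])
v5: WRITE e=1  (e history now [(1, 10), (5, 1)])
v6: WRITE a=2  (a history now [(6, 2)])
v7: WRITE e=1  (e history now [(1, 10), (5, 1), (7, 1)])
v8: WRITE d=2  (d history now [(8, 2)])
v9: WRITE c=6  (c history now [(9, 6)])
READ a @v4: history=[(6, 2)] -> no version <= 4 -> NONE
v10: WRITE d=6  (d history now [(8, 2), (10, 6)])
v11: WRITE d=1  (d history now [(8, 2), (10, 6), (11, 1)])
READ a @v8: history=[(6, 2)] -> pick v6 -> 2
READ e @v10: history=[(1, 10), (5, 1), (7, 1)] -> pick v7 -> 1
v12: WRITE a=2  (a history now [(6, 2), (12, 2)])
v13: WRITE d=7  (d history now [(8, 2), (10, 6), (11, 1), (13, 7)])
v14: WRITE a=8  (a history now [(6, 2), (12, 2), (14, 8)])
v15: WRITE c=9  (c history now [(9, 6), (15, 9)])
v16: WRITE b=1  (b history now [(2, 9), (3, 2), (4, 0), (16, 1)])
v17: WRITE d=6  (d history now [(8, 2), (10, 6), (11, 1), (13, 7), (17, 6)])
READ e @v2: history=[(1, 10), (5, 1), (7, 1)] -> pick v1 -> 10
READ d @v13: history=[(8, 2), (10, 6), (11, 1), (13, 7), (17, 6)] -> pick v13 -> 7
v18: WRITE c=6  (c history now [(9, 6), (15, 9), (18, 6)])
v19: WRITE c=5  (c history now [(9, 6), (15, 9), (18, 6), (19, 5)])
v20: WRITE a=0  (a history now [(6, 2), (12, 2), (14, 8), (20, 0)])
v21: WRITE a=9  (a history now [(6, 2), (12, 2), (14, 8), (20, 0), (21, 9)])
READ e @v11: history=[(1, 10), (5, 1), (7, 1)] -> pick v7 -> 1
READ b @v4: history=[(2, 9), (3, 2), (4, 0), (16, 1)] -> pick v4 -> 0
v22: WRITE b=5  (b history now [(2, 9), (3, 2), (4, 0), (16, 1), (22, 5)])
READ c @v18: history=[(9, 6), (15, 9), (18, 6), (19, 5)] -> pick v18 -> 6
v23: WRITE a=7  (a history now [(6, 2), (12, 2), (14, 8), (20, 0), (21, 9), (23, 7)])
v24: WRITE c=3  (c history now [(9, 6), (15, 9), (18, 6), (19, 5), (24, 3)])
v25: WRITE b=1  (b history now [(2, 9), (3, 2), (4, 0), (16, 1), (22, 5), (25, 1)])
READ e @v2: history=[(1, 10), (5, 1), (7, 1)] -> pick v1 -> 10
v26: WRITE e=9  (e history now [(1, 10), (5, 1), (7, 1), (26, 9)])
v27: WRITE b=7  (b history now [(2, 9), (3, 2), (4, 0), (16, 1), (22, 5), (25, 1), (27, 7)])
Read results in order: ['NONE', 'NONE', '2', '1', '10', '7', '1', '0', '6', '10']
NONE count = 2

Answer: 2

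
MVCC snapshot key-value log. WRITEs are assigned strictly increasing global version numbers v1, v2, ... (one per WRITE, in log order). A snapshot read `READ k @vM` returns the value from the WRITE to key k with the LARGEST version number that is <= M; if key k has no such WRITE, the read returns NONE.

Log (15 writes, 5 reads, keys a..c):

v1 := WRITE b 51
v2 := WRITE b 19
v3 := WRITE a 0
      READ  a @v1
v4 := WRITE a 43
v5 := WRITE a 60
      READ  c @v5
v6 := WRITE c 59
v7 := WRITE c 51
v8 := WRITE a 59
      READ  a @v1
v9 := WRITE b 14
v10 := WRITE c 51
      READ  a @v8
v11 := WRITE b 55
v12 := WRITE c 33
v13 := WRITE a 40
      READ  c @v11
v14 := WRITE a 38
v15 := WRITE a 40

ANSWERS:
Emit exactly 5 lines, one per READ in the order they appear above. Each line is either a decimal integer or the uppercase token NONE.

Answer: NONE
NONE
NONE
59
51

Derivation:
v1: WRITE b=51  (b history now [(1, 51)])
v2: WRITE b=19  (b history now [(1, 51), (2, 19)])
v3: WRITE a=0  (a history now [(3, 0)])
READ a @v1: history=[(3, 0)] -> no version <= 1 -> NONE
v4: WRITE a=43  (a history now [(3, 0), (4, 43)])
v5: WRITE a=60  (a history now [(3, 0), (4, 43), (5, 60)])
READ c @v5: history=[] -> no version <= 5 -> NONE
v6: WRITE c=59  (c history now [(6, 59)])
v7: WRITE c=51  (c history now [(6, 59), (7, 51)])
v8: WRITE a=59  (a history now [(3, 0), (4, 43), (5, 60), (8, 59)])
READ a @v1: history=[(3, 0), (4, 43), (5, 60), (8, 59)] -> no version <= 1 -> NONE
v9: WRITE b=14  (b history now [(1, 51), (2, 19), (9, 14)])
v10: WRITE c=51  (c history now [(6, 59), (7, 51), (10, 51)])
READ a @v8: history=[(3, 0), (4, 43), (5, 60), (8, 59)] -> pick v8 -> 59
v11: WRITE b=55  (b history now [(1, 51), (2, 19), (9, 14), (11, 55)])
v12: WRITE c=33  (c history now [(6, 59), (7, 51), (10, 51), (12, 33)])
v13: WRITE a=40  (a history now [(3, 0), (4, 43), (5, 60), (8, 59), (13, 40)])
READ c @v11: history=[(6, 59), (7, 51), (10, 51), (12, 33)] -> pick v10 -> 51
v14: WRITE a=38  (a history now [(3, 0), (4, 43), (5, 60), (8, 59), (13, 40), (14, 38)])
v15: WRITE a=40  (a history now [(3, 0), (4, 43), (5, 60), (8, 59), (13, 40), (14, 38), (15, 40)])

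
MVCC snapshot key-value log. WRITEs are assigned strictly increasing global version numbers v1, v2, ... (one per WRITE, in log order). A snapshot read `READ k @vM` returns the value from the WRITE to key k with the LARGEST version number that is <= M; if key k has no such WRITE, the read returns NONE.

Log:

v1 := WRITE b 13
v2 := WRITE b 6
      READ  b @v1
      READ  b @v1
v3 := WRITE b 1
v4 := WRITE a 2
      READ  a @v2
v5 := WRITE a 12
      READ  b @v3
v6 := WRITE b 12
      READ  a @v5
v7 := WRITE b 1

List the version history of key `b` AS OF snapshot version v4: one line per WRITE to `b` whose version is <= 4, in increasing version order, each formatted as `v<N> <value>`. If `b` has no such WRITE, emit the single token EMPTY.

Answer: v1 13
v2 6
v3 1

Derivation:
Scan writes for key=b with version <= 4:
  v1 WRITE b 13 -> keep
  v2 WRITE b 6 -> keep
  v3 WRITE b 1 -> keep
  v4 WRITE a 2 -> skip
  v5 WRITE a 12 -> skip
  v6 WRITE b 12 -> drop (> snap)
  v7 WRITE b 1 -> drop (> snap)
Collected: [(1, 13), (2, 6), (3, 1)]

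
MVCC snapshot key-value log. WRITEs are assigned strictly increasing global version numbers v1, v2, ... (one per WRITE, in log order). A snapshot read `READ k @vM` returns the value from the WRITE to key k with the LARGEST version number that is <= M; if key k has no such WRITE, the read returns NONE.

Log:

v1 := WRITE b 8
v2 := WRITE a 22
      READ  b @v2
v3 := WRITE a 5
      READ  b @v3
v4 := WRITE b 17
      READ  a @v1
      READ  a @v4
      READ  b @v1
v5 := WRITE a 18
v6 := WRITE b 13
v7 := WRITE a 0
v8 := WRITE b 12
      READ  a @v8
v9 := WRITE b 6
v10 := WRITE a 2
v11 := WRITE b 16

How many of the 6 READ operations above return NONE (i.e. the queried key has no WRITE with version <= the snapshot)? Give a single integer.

v1: WRITE b=8  (b history now [(1, 8)])
v2: WRITE a=22  (a history now [(2, 22)])
READ b @v2: history=[(1, 8)] -> pick v1 -> 8
v3: WRITE a=5  (a history now [(2, 22), (3, 5)])
READ b @v3: history=[(1, 8)] -> pick v1 -> 8
v4: WRITE b=17  (b history now [(1, 8), (4, 17)])
READ a @v1: history=[(2, 22), (3, 5)] -> no version <= 1 -> NONE
READ a @v4: history=[(2, 22), (3, 5)] -> pick v3 -> 5
READ b @v1: history=[(1, 8), (4, 17)] -> pick v1 -> 8
v5: WRITE a=18  (a history now [(2, 22), (3, 5), (5, 18)])
v6: WRITE b=13  (b history now [(1, 8), (4, 17), (6, 13)])
v7: WRITE a=0  (a history now [(2, 22), (3, 5), (5, 18), (7, 0)])
v8: WRITE b=12  (b history now [(1, 8), (4, 17), (6, 13), (8, 12)])
READ a @v8: history=[(2, 22), (3, 5), (5, 18), (7, 0)] -> pick v7 -> 0
v9: WRITE b=6  (b history now [(1, 8), (4, 17), (6, 13), (8, 12), (9, 6)])
v10: WRITE a=2  (a history now [(2, 22), (3, 5), (5, 18), (7, 0), (10, 2)])
v11: WRITE b=16  (b history now [(1, 8), (4, 17), (6, 13), (8, 12), (9, 6), (11, 16)])
Read results in order: ['8', '8', 'NONE', '5', '8', '0']
NONE count = 1

Answer: 1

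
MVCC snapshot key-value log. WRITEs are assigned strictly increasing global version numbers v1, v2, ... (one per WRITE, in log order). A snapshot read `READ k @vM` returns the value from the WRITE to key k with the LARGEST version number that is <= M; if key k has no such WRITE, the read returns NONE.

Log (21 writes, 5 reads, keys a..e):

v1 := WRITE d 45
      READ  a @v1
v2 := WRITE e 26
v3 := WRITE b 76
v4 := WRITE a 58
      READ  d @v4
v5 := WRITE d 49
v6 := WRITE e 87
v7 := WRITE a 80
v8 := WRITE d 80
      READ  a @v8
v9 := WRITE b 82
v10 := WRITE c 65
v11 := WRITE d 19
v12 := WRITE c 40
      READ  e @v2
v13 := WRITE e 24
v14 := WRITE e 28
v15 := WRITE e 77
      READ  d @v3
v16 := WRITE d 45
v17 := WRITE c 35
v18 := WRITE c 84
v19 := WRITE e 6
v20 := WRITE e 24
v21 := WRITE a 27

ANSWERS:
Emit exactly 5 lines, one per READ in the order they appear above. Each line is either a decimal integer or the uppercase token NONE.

v1: WRITE d=45  (d history now [(1, 45)])
READ a @v1: history=[] -> no version <= 1 -> NONE
v2: WRITE e=26  (e history now [(2, 26)])
v3: WRITE b=76  (b history now [(3, 76)])
v4: WRITE a=58  (a history now [(4, 58)])
READ d @v4: history=[(1, 45)] -> pick v1 -> 45
v5: WRITE d=49  (d history now [(1, 45), (5, 49)])
v6: WRITE e=87  (e history now [(2, 26), (6, 87)])
v7: WRITE a=80  (a history now [(4, 58), (7, 80)])
v8: WRITE d=80  (d history now [(1, 45), (5, 49), (8, 80)])
READ a @v8: history=[(4, 58), (7, 80)] -> pick v7 -> 80
v9: WRITE b=82  (b history now [(3, 76), (9, 82)])
v10: WRITE c=65  (c history now [(10, 65)])
v11: WRITE d=19  (d history now [(1, 45), (5, 49), (8, 80), (11, 19)])
v12: WRITE c=40  (c history now [(10, 65), (12, 40)])
READ e @v2: history=[(2, 26), (6, 87)] -> pick v2 -> 26
v13: WRITE e=24  (e history now [(2, 26), (6, 87), (13, 24)])
v14: WRITE e=28  (e history now [(2, 26), (6, 87), (13, 24), (14, 28)])
v15: WRITE e=77  (e history now [(2, 26), (6, 87), (13, 24), (14, 28), (15, 77)])
READ d @v3: history=[(1, 45), (5, 49), (8, 80), (11, 19)] -> pick v1 -> 45
v16: WRITE d=45  (d history now [(1, 45), (5, 49), (8, 80), (11, 19), (16, 45)])
v17: WRITE c=35  (c history now [(10, 65), (12, 40), (17, 35)])
v18: WRITE c=84  (c history now [(10, 65), (12, 40), (17, 35), (18, 84)])
v19: WRITE e=6  (e history now [(2, 26), (6, 87), (13, 24), (14, 28), (15, 77), (19, 6)])
v20: WRITE e=24  (e history now [(2, 26), (6, 87), (13, 24), (14, 28), (15, 77), (19, 6), (20, 24)])
v21: WRITE a=27  (a history now [(4, 58), (7, 80), (21, 27)])

Answer: NONE
45
80
26
45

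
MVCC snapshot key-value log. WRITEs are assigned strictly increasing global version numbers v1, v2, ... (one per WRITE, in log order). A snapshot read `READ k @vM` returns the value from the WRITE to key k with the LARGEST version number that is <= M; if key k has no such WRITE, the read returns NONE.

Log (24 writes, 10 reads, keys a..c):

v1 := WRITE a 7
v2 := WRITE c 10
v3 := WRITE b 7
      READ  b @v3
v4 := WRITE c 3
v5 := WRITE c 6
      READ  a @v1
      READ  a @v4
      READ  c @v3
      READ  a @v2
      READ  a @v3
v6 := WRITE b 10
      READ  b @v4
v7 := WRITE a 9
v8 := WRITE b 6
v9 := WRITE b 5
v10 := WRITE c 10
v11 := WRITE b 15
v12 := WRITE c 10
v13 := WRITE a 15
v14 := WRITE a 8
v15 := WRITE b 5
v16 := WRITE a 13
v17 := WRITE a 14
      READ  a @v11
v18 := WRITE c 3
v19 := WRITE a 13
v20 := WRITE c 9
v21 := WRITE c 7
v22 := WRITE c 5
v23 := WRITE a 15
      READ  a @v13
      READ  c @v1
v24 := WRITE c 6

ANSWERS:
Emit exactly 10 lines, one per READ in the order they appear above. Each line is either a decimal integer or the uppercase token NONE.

Answer: 7
7
7
10
7
7
7
9
15
NONE

Derivation:
v1: WRITE a=7  (a history now [(1, 7)])
v2: WRITE c=10  (c history now [(2, 10)])
v3: WRITE b=7  (b history now [(3, 7)])
READ b @v3: history=[(3, 7)] -> pick v3 -> 7
v4: WRITE c=3  (c history now [(2, 10), (4, 3)])
v5: WRITE c=6  (c history now [(2, 10), (4, 3), (5, 6)])
READ a @v1: history=[(1, 7)] -> pick v1 -> 7
READ a @v4: history=[(1, 7)] -> pick v1 -> 7
READ c @v3: history=[(2, 10), (4, 3), (5, 6)] -> pick v2 -> 10
READ a @v2: history=[(1, 7)] -> pick v1 -> 7
READ a @v3: history=[(1, 7)] -> pick v1 -> 7
v6: WRITE b=10  (b history now [(3, 7), (6, 10)])
READ b @v4: history=[(3, 7), (6, 10)] -> pick v3 -> 7
v7: WRITE a=9  (a history now [(1, 7), (7, 9)])
v8: WRITE b=6  (b history now [(3, 7), (6, 10), (8, 6)])
v9: WRITE b=5  (b history now [(3, 7), (6, 10), (8, 6), (9, 5)])
v10: WRITE c=10  (c history now [(2, 10), (4, 3), (5, 6), (10, 10)])
v11: WRITE b=15  (b history now [(3, 7), (6, 10), (8, 6), (9, 5), (11, 15)])
v12: WRITE c=10  (c history now [(2, 10), (4, 3), (5, 6), (10, 10), (12, 10)])
v13: WRITE a=15  (a history now [(1, 7), (7, 9), (13, 15)])
v14: WRITE a=8  (a history now [(1, 7), (7, 9), (13, 15), (14, 8)])
v15: WRITE b=5  (b history now [(3, 7), (6, 10), (8, 6), (9, 5), (11, 15), (15, 5)])
v16: WRITE a=13  (a history now [(1, 7), (7, 9), (13, 15), (14, 8), (16, 13)])
v17: WRITE a=14  (a history now [(1, 7), (7, 9), (13, 15), (14, 8), (16, 13), (17, 14)])
READ a @v11: history=[(1, 7), (7, 9), (13, 15), (14, 8), (16, 13), (17, 14)] -> pick v7 -> 9
v18: WRITE c=3  (c history now [(2, 10), (4, 3), (5, 6), (10, 10), (12, 10), (18, 3)])
v19: WRITE a=13  (a history now [(1, 7), (7, 9), (13, 15), (14, 8), (16, 13), (17, 14), (19, 13)])
v20: WRITE c=9  (c history now [(2, 10), (4, 3), (5, 6), (10, 10), (12, 10), (18, 3), (20, 9)])
v21: WRITE c=7  (c history now [(2, 10), (4, 3), (5, 6), (10, 10), (12, 10), (18, 3), (20, 9), (21, 7)])
v22: WRITE c=5  (c history now [(2, 10), (4, 3), (5, 6), (10, 10), (12, 10), (18, 3), (20, 9), (21, 7), (22, 5)])
v23: WRITE a=15  (a history now [(1, 7), (7, 9), (13, 15), (14, 8), (16, 13), (17, 14), (19, 13), (23, 15)])
READ a @v13: history=[(1, 7), (7, 9), (13, 15), (14, 8), (16, 13), (17, 14), (19, 13), (23, 15)] -> pick v13 -> 15
READ c @v1: history=[(2, 10), (4, 3), (5, 6), (10, 10), (12, 10), (18, 3), (20, 9), (21, 7), (22, 5)] -> no version <= 1 -> NONE
v24: WRITE c=6  (c history now [(2, 10), (4, 3), (5, 6), (10, 10), (12, 10), (18, 3), (20, 9), (21, 7), (22, 5), (24, 6)])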